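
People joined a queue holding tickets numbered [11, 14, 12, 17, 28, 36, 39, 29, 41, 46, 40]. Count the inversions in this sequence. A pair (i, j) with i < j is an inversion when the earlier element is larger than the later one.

5

Element-by-element contributions:
11 → none → 0
14 → 12 → 1
12 → none → 0
17 → none → 0
28 → none → 0
36 → 29 → 1
39 → 29 → 1
29 → none → 0
41 → 40 → 1
46 → 40 → 1
40 → none → 0
Sum: 0 + 1 + 0 + 0 + 0 + 1 + 1 + 0 + 1 + 1 + 0 = 5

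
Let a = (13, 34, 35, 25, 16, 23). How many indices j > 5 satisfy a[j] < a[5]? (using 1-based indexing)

0

The element at index 5 is 16.
Elements after it: 23
None of them are smaller than 16.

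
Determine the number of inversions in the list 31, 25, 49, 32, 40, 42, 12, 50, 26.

Out-of-order pairs: 16

For each element, count later entries that are smaller:
31 → 25, 12, 26 → 3
25 → 12 → 1
49 → 32, 40, 42, 12, 26 → 5
32 → 12, 26 → 2
40 → 12, 26 → 2
42 → 12, 26 → 2
12 → none → 0
50 → 26 → 1
26 → none → 0
Sum: 3 + 1 + 5 + 2 + 2 + 2 + 0 + 1 + 0 = 16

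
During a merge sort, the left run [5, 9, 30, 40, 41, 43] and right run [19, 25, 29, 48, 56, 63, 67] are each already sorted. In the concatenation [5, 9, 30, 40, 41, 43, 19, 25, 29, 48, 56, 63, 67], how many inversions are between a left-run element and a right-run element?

Cross-inversions: 12

Count, for every r in R, how many entries of L exceed r:
r = 19: 30, 40, 41, 43 → 4
r = 25: 30, 40, 41, 43 → 4
r = 29: 30, 40, 41, 43 → 4
r = 48: none → 0
r = 56: none → 0
r = 63: none → 0
r = 67: none → 0
Cross-inversions: 4 + 4 + 4 + 0 + 0 + 0 + 0 = 12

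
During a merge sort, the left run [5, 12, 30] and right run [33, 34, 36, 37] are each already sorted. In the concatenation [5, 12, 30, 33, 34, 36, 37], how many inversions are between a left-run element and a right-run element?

For each element r of the right run, count left-run elements greater than r:
r = 33: none → 0
r = 34: none → 0
r = 36: none → 0
r = 37: none → 0
Cross-inversions: 0 + 0 + 0 + 0 = 0

0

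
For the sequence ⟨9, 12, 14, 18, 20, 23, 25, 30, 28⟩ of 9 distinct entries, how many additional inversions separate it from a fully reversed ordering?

Maximum inversions for 9 distinct elements is C(9, 2) = 9·8/2 = 36.
Current inversions — for each element, count later smaller elements:
9: 0
12: 0
14: 0
18: 0
20: 0
23: 0
25: 0
30: 1
28: 0
Current total: 0 + 0 + 0 + 0 + 0 + 0 + 0 + 1 + 0 = 1
Shortfall: 36 − 1 = 35

35 inversions short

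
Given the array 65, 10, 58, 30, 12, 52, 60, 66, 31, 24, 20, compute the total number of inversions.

30

Count, for each position, how many later elements it exceeds:
65: 9
10: 0
58: 6
30: 3
12: 0
52: 3
60: 3
66: 3
31: 2
24: 1
20: 0
Sum: 9 + 0 + 6 + 3 + 0 + 3 + 3 + 3 + 2 + 1 + 0 = 30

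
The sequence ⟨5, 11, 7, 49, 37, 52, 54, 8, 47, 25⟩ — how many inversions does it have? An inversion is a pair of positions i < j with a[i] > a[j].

Sweep left to right; for each value list the smaller values that follow it:
5 → none → 0
11 → 7, 8 → 2
7 → none → 0
49 → 37, 8, 47, 25 → 4
37 → 8, 25 → 2
52 → 8, 47, 25 → 3
54 → 8, 47, 25 → 3
8 → none → 0
47 → 25 → 1
25 → none → 0
Sum: 0 + 2 + 0 + 4 + 2 + 3 + 3 + 0 + 1 + 0 = 15

There are 15 inversions.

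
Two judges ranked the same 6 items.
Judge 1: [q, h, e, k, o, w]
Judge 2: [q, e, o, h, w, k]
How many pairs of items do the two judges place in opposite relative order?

Assign each item its position (1..6) in the first ordering, then rewrite the second ordering as that position sequence:
positions: q→1, h→2, e→3, k→4, o→5, w→6
second ordering as positions: [1, 3, 5, 2, 6, 4]
Discordant pairs = inversions in this position sequence.
1: 0
3: 2 → 1
5: 2, 4 → 2
2: 0
6: 4 → 1
4: 0
Total: 0 + 1 + 2 + 0 + 1 + 0 = 4

There are 4 discordant pairs.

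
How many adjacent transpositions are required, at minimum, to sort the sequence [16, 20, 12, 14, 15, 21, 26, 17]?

9

Each adjacent swap fixes exactly one inversion, so the minimum swap count equals the number of inversions.
Count inversions — for each element, later elements that are smaller:
16: 12, 14, 15 → 3
20: 12, 14, 15, 17 → 4
12: none → 0
14: none → 0
15: none → 0
21: 17 → 1
26: 17 → 1
17: none → 0
Total inversions: 3 + 4 + 0 + 0 + 0 + 1 + 1 + 0 = 9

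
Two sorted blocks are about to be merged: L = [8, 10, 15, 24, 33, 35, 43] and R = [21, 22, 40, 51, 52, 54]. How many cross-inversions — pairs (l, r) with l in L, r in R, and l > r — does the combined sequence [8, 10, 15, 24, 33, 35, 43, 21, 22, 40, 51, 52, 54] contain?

9 cross-inversions

Count, for every r in R, how many entries of L exceed r:
r = 21: 24, 33, 35, 43 → 4
r = 22: 24, 33, 35, 43 → 4
r = 40: 43 → 1
r = 51: none → 0
r = 52: none → 0
r = 54: none → 0
Cross-inversions: 4 + 4 + 1 + 0 + 0 + 0 = 9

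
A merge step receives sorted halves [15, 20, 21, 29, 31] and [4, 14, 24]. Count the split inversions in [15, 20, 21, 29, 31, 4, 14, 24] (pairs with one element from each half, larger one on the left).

12 split inversions

For each element r of the right run, count left-run elements greater than r:
r = 4: 15, 20, 21, 29, 31 → 5
r = 14: 15, 20, 21, 29, 31 → 5
r = 24: 29, 31 → 2
Cross-inversions: 5 + 5 + 2 = 12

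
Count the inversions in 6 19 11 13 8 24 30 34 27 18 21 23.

20

For each element, count later entries that are smaller:
6: 0
19: 4
11: 1
13: 1
8: 0
24: 3
30: 4
34: 4
27: 3
18: 0
21: 0
23: 0
Sum: 0 + 4 + 1 + 1 + 0 + 3 + 4 + 4 + 3 + 0 + 0 + 0 = 20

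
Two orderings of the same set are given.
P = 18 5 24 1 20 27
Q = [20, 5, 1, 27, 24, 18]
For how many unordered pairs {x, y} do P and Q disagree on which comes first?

Assign each item its position (1..6) in the first ordering, then rewrite the second ordering as that position sequence:
positions: 18→1, 5→2, 24→3, 1→4, 20→5, 27→6
second ordering as positions: [5, 2, 4, 6, 3, 1]
Discordant pairs = inversions in this position sequence.
5: 2, 4, 3, 1 → 4
2: 1 → 1
4: 3, 1 → 2
6: 3, 1 → 2
3: 1 → 1
1: 0
Total: 4 + 1 + 2 + 2 + 1 + 0 = 10

10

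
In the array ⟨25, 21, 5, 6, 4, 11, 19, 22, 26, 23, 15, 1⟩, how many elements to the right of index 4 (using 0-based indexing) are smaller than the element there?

1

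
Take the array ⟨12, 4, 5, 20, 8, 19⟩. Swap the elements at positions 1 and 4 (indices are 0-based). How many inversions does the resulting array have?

Positions 1 and 4 hold 4 and 8; after swapping, the array is [12, 8, 5, 20, 4, 19].
For each element, count later entries that are smaller:
12: 3
8: 2
5: 1
20: 2
4: 0
19: 0
Sum: 3 + 2 + 1 + 2 + 0 + 0 = 8

8 inversions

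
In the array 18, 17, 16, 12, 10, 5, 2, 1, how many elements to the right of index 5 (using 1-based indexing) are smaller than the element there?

3

The element at index 5 is 10.
Elements after it: 5, 2, 1
Those smaller than 10: 5, 2, 1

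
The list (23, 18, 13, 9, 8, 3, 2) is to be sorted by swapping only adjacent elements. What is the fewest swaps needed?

The minimum number of adjacent swaps to sort an array equals its inversion count, since every such swap removes exactly one inversion.
Count inversions — for each element, later elements that are smaller:
23: 18, 13, 9, 8, 3, 2 → 6
18: 13, 9, 8, 3, 2 → 5
13: 9, 8, 3, 2 → 4
9: 8, 3, 2 → 3
8: 3, 2 → 2
3: 2 → 1
2: none → 0
Total inversions: 6 + 5 + 4 + 3 + 2 + 1 + 0 = 21

There are 21 swaps.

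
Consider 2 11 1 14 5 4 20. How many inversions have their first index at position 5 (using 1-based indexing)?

1 such element

The element at index 5 is 5.
Elements after it: 4, 20
Those smaller than 5: 4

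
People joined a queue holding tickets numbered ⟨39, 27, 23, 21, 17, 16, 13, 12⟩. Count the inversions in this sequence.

28

Element-by-element contributions:
39 → 27, 23, 21, 17, 16, 13, 12 → 7
27 → 23, 21, 17, 16, 13, 12 → 6
23 → 21, 17, 16, 13, 12 → 5
21 → 17, 16, 13, 12 → 4
17 → 16, 13, 12 → 3
16 → 13, 12 → 2
13 → 12 → 1
12 → none → 0
Sum: 7 + 6 + 5 + 4 + 3 + 2 + 1 + 0 = 28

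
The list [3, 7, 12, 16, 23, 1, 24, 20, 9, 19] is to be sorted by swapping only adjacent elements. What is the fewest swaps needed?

The minimum number of adjacent swaps to sort an array equals its inversion count, since every such swap removes exactly one inversion.
Count inversions — for each element, later elements that are smaller:
3: 1 → 1
7: 1 → 1
12: 1, 9 → 2
16: 1, 9 → 2
23: 1, 20, 9, 19 → 4
1: none → 0
24: 20, 9, 19 → 3
20: 9, 19 → 2
9: none → 0
19: none → 0
Total inversions: 1 + 1 + 2 + 2 + 4 + 0 + 3 + 2 + 0 + 0 = 15

15 swaps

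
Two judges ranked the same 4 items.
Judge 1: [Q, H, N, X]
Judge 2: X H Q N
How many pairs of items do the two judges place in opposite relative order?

Assign each item its position (1..4) in the first ordering, then rewrite the second ordering as that position sequence:
positions: Q→1, H→2, N→3, X→4
second ordering as positions: [4, 2, 1, 3]
Discordant pairs = inversions in this position sequence.
4: 2, 1, 3 → 3
2: 1 → 1
1: 0
3: 0
Total: 3 + 1 + 0 + 0 = 4

4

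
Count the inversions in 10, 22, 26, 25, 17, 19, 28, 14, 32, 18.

19 inversions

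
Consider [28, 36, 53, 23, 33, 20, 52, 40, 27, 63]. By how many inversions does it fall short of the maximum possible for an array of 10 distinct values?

Maximum inversions for 10 distinct elements is C(10, 2) = 10·9/2 = 45.
Current inversions — for each element, count later smaller elements:
28: 3
36: 4
53: 6
23: 1
33: 2
20: 0
52: 2
40: 1
27: 0
63: 0
Current total: 3 + 4 + 6 + 1 + 2 + 0 + 2 + 1 + 0 + 0 = 19
Shortfall: 45 − 19 = 26

26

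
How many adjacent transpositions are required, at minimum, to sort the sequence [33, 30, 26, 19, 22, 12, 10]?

20 swaps

Minimum adjacent swaps = number of inversions (each swap of adjacent out-of-order elements removes one inversion and no swap can remove more).
Count inversions — for each element, later elements that are smaller:
33: 30, 26, 19, 22, 12, 10 → 6
30: 26, 19, 22, 12, 10 → 5
26: 19, 22, 12, 10 → 4
19: 12, 10 → 2
22: 12, 10 → 2
12: 10 → 1
10: none → 0
Total inversions: 6 + 5 + 4 + 2 + 2 + 1 + 0 = 20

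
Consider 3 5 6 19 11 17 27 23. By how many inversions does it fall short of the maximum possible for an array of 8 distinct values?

25

Maximum inversions for 8 distinct elements is C(8, 2) = 8·7/2 = 28.
Current inversions — for each element, count later smaller elements:
3: 0
5: 0
6: 0
19: 2
11: 0
17: 0
27: 1
23: 0
Current total: 0 + 0 + 0 + 2 + 0 + 0 + 1 + 0 = 3
Shortfall: 28 − 3 = 25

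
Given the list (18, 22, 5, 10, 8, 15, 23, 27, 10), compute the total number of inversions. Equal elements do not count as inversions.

14 inversions

Element-by-element contributions:
18: 5
22: 5
5: 0
10: 1
8: 0
15: 1
23: 1
27: 1
10: 0
Sum: 5 + 5 + 0 + 1 + 0 + 1 + 1 + 1 + 0 = 14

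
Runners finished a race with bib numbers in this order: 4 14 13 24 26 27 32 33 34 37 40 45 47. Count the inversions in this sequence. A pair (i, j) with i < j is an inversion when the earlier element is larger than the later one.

1

Count, for each position, how many later elements it exceeds:
4: 0
14: 1
13: 0
24: 0
26: 0
27: 0
32: 0
33: 0
34: 0
37: 0
40: 0
45: 0
47: 0
Sum: 0 + 1 + 0 + 0 + 0 + 0 + 0 + 0 + 0 + 0 + 0 + 0 + 0 = 1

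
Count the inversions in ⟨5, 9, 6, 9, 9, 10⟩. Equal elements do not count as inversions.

Sweep left to right; for each value list the smaller values that follow it:
5: 0
9: 1
6: 0
9: 0
9: 0
10: 0
Sum: 0 + 1 + 0 + 0 + 0 + 0 = 1

1 inversion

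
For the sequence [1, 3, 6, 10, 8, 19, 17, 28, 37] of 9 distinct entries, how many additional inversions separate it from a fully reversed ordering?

34

Maximum inversions for 9 distinct elements is C(9, 2) = 9·8/2 = 36.
Current inversions — for each element, count later smaller elements:
1: 0
3: 0
6: 0
10: 1
8: 0
19: 1
17: 0
28: 0
37: 0
Current total: 0 + 0 + 0 + 1 + 0 + 1 + 0 + 0 + 0 = 2
Shortfall: 36 − 2 = 34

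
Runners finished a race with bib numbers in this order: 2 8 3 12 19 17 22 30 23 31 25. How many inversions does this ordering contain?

5 inversions

Element-by-element contributions:
2: 0
8: 1
3: 0
12: 0
19: 1
17: 0
22: 0
30: 2
23: 0
31: 1
25: 0
Sum: 0 + 1 + 0 + 0 + 1 + 0 + 0 + 2 + 0 + 1 + 0 = 5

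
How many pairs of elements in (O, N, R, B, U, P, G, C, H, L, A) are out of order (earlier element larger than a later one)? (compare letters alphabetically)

37

Sweep left to right; for each value list the smaller values that follow it:
O → N, B, G, C, H, L, A → 7
N → B, G, C, H, L, A → 6
R → B, P, G, C, H, L, A → 7
B → A → 1
U → P, G, C, H, L, A → 6
P → G, C, H, L, A → 5
G → C, A → 2
C → A → 1
H → A → 1
L → A → 1
A → none → 0
Sum: 7 + 6 + 7 + 1 + 6 + 5 + 2 + 1 + 1 + 1 + 0 = 37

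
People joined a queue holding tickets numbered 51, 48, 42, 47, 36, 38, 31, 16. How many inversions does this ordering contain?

Sweep left to right; for each value list the smaller values that follow it:
51 → 48, 42, 47, 36, 38, 31, 16 → 7
48 → 42, 47, 36, 38, 31, 16 → 6
42 → 36, 38, 31, 16 → 4
47 → 36, 38, 31, 16 → 4
36 → 31, 16 → 2
38 → 31, 16 → 2
31 → 16 → 1
16 → none → 0
Sum: 7 + 6 + 4 + 4 + 2 + 2 + 1 + 0 = 26

26 inversions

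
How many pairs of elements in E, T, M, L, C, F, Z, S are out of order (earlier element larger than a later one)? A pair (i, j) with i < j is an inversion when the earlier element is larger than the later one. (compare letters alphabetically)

12

For each element, count later entries that are smaller:
E: 1
T: 5
M: 3
L: 2
C: 0
F: 0
Z: 1
S: 0
Sum: 1 + 5 + 3 + 2 + 0 + 0 + 1 + 0 = 12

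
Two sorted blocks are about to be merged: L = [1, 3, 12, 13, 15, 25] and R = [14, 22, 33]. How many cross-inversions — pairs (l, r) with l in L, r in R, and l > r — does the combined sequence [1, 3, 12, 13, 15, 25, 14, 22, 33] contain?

3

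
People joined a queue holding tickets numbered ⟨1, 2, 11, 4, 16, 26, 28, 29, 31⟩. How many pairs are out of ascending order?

1 out-of-order pair

Count, for each position, how many later elements it exceeds:
1 → none → 0
2 → none → 0
11 → 4 → 1
4 → none → 0
16 → none → 0
26 → none → 0
28 → none → 0
29 → none → 0
31 → none → 0
Sum: 0 + 0 + 1 + 0 + 0 + 0 + 0 + 0 + 0 = 1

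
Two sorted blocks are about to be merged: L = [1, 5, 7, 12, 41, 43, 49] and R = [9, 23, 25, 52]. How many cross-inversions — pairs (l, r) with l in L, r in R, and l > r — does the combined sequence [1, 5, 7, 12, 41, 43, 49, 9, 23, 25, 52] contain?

Take each right-half value and tally the left-half values above it:
r = 9: 12, 41, 43, 49 → 4
r = 23: 41, 43, 49 → 3
r = 25: 41, 43, 49 → 3
r = 52: none → 0
Cross-inversions: 4 + 3 + 3 + 0 = 10

10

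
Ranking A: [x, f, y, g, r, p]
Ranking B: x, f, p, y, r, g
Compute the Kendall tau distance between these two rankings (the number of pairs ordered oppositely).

Discordant pairs: 4

Assign each item its position (1..6) in the first ordering, then rewrite the second ordering as that position sequence:
positions: x→1, f→2, y→3, g→4, r→5, p→6
second ordering as positions: [1, 2, 6, 3, 5, 4]
Discordant pairs = inversions in this position sequence.
1: 0
2: 0
6: 3, 5, 4 → 3
3: 0
5: 4 → 1
4: 0
Total: 0 + 0 + 3 + 0 + 1 + 0 = 4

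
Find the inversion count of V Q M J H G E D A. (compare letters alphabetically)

36 inversions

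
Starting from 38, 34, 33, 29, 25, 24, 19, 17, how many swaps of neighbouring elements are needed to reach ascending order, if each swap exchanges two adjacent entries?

Swaps: 28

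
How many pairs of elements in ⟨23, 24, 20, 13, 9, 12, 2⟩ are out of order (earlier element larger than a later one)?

Sweep left to right; for each value list the smaller values that follow it:
23: 5
24: 5
20: 4
13: 3
9: 1
12: 1
2: 0
Sum: 5 + 5 + 4 + 3 + 1 + 1 + 0 = 19

There are 19 out-of-order pairs.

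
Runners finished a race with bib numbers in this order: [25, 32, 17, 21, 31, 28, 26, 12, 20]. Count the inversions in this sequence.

23 out-of-order pairs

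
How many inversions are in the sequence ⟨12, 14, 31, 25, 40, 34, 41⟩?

Inversion pairs (indices are 0-based):
(2,3): 31 > 25
(4,5): 40 > 34
That's 2 pairs.

Inversions: 2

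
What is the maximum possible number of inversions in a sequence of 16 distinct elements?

The maximum occurs when the array is in strictly decreasing order: every one of the C(16, 2) pairs is inverted.
C(16, 2) = 16·15/2 = 120

120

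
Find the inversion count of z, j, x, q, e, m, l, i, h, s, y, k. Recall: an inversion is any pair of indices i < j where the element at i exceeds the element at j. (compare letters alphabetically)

38 inversions

Element-by-element contributions:
z → j, x, q, e, m, l, i, h, s, y, k → 11
j → e, i, h → 3
x → q, e, m, l, i, h, s, k → 8
q → e, m, l, i, h, k → 6
e → none → 0
m → l, i, h, k → 4
l → i, h, k → 3
i → h → 1
h → none → 0
s → k → 1
y → k → 1
k → none → 0
Sum: 11 + 3 + 8 + 6 + 0 + 4 + 3 + 1 + 0 + 1 + 1 + 0 = 38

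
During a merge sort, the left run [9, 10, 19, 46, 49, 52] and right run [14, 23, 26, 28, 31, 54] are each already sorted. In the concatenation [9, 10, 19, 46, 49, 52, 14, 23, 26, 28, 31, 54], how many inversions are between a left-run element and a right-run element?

16

For each element r of the right run, count left-run elements greater than r:
r = 14: 19, 46, 49, 52 → 4
r = 23: 46, 49, 52 → 3
r = 26: 46, 49, 52 → 3
r = 28: 46, 49, 52 → 3
r = 31: 46, 49, 52 → 3
r = 54: none → 0
Cross-inversions: 4 + 3 + 3 + 3 + 3 + 0 = 16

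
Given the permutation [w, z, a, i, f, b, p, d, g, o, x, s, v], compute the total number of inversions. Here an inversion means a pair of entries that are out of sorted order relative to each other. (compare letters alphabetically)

Sweep left to right; for each value list the smaller values that follow it:
w → a, i, f, b, p, d, g, o, s, v → 10
z → a, i, f, b, p, d, g, o, x, s, v → 11
a → none → 0
i → f, b, d, g → 4
f → b, d → 2
b → none → 0
p → d, g, o → 3
d → none → 0
g → none → 0
o → none → 0
x → s, v → 2
s → none → 0
v → none → 0
Sum: 10 + 11 + 0 + 4 + 2 + 0 + 3 + 0 + 0 + 0 + 2 + 0 + 0 = 32

32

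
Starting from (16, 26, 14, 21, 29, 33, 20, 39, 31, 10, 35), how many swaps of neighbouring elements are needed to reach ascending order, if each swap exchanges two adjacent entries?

Minimum adjacent swaps = number of inversions (each swap of adjacent out-of-order elements removes one inversion and no swap can remove more).
Count inversions — for each element, later elements that are smaller:
16: 14, 10 → 2
26: 14, 21, 20, 10 → 4
14: 10 → 1
21: 20, 10 → 2
29: 20, 10 → 2
33: 20, 31, 10 → 3
20: 10 → 1
39: 31, 10, 35 → 3
31: 10 → 1
10: none → 0
35: none → 0
Total inversions: 2 + 4 + 1 + 2 + 2 + 3 + 1 + 3 + 1 + 0 + 0 = 19

19 swaps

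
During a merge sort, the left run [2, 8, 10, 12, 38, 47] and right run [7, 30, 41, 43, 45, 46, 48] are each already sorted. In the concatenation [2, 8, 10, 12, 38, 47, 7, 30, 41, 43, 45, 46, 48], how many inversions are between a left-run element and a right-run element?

11

For each element r of the right run, count left-run elements greater than r:
r = 7: 8, 10, 12, 38, 47 → 5
r = 30: 38, 47 → 2
r = 41: 47 → 1
r = 43: 47 → 1
r = 45: 47 → 1
r = 46: 47 → 1
r = 48: none → 0
Cross-inversions: 5 + 2 + 1 + 1 + 1 + 1 + 0 = 11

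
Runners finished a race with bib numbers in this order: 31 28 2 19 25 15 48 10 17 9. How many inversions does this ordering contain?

There are 30 inversions.

Count, for each position, how many later elements it exceeds:
31 → 28, 2, 19, 25, 15, 10, 17, 9 → 8
28 → 2, 19, 25, 15, 10, 17, 9 → 7
2 → none → 0
19 → 15, 10, 17, 9 → 4
25 → 15, 10, 17, 9 → 4
15 → 10, 9 → 2
48 → 10, 17, 9 → 3
10 → 9 → 1
17 → 9 → 1
9 → none → 0
Sum: 8 + 7 + 0 + 4 + 4 + 2 + 3 + 1 + 1 + 0 = 30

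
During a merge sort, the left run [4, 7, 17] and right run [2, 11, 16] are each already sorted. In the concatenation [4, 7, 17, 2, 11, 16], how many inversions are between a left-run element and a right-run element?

5

Count, for every r in R, how many entries of L exceed r:
r = 2: 4, 7, 17 → 3
r = 11: 17 → 1
r = 16: 17 → 1
Cross-inversions: 3 + 1 + 1 = 5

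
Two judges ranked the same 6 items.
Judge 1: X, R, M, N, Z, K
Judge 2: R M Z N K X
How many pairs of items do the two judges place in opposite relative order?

Assign each item its position (1..6) in the first ordering, then rewrite the second ordering as that position sequence:
positions: X→1, R→2, M→3, N→4, Z→5, K→6
second ordering as positions: [2, 3, 5, 4, 6, 1]
Discordant pairs = inversions in this position sequence.
2: 1 → 1
3: 1 → 1
5: 4, 1 → 2
4: 1 → 1
6: 1 → 1
1: 0
Total: 1 + 1 + 2 + 1 + 1 + 0 = 6

6 discordant pairs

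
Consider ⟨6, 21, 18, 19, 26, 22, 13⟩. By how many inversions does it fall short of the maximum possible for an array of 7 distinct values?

13 inversions short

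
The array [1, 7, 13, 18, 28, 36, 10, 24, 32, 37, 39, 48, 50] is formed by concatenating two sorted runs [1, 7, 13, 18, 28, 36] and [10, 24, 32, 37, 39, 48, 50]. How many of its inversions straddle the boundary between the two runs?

Cross-inversions: 7

Take each right-half value and tally the left-half values above it:
r = 10: 13, 18, 28, 36 → 4
r = 24: 28, 36 → 2
r = 32: 36 → 1
r = 37: none → 0
r = 39: none → 0
r = 48: none → 0
r = 50: none → 0
Cross-inversions: 4 + 2 + 1 + 0 + 0 + 0 + 0 = 7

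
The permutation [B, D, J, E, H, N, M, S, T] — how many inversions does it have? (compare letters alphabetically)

3

Sweep left to right; for each value list the smaller values that follow it:
B → none → 0
D → none → 0
J → E, H → 2
E → none → 0
H → none → 0
N → M → 1
M → none → 0
S → none → 0
T → none → 0
Sum: 0 + 0 + 2 + 0 + 0 + 1 + 0 + 0 + 0 = 3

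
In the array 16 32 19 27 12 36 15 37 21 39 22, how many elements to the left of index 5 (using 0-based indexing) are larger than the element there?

0 such elements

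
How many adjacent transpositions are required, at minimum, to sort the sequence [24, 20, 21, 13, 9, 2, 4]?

19

Minimum adjacent swaps = number of inversions (each swap of adjacent out-of-order elements removes one inversion and no swap can remove more).
Count inversions — for each element, later elements that are smaller:
24: 20, 21, 13, 9, 2, 4 → 6
20: 13, 9, 2, 4 → 4
21: 13, 9, 2, 4 → 4
13: 9, 2, 4 → 3
9: 2, 4 → 2
2: none → 0
4: none → 0
Total inversions: 6 + 4 + 4 + 3 + 2 + 0 + 0 = 19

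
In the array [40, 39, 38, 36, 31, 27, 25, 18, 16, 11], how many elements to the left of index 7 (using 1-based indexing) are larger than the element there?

The element at index 7 is 25.
Elements before it: 40, 39, 38, 36, 31, 27
Those larger than 25: 40, 39, 38, 36, 31, 27

6 such elements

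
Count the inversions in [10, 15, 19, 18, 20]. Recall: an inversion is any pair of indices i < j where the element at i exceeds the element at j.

1

Element-by-element contributions:
10: 0
15: 0
19: 1
18: 0
20: 0
Sum: 0 + 0 + 1 + 0 + 0 = 1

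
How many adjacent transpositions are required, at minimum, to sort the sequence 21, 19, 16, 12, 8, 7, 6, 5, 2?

36 adjacent swaps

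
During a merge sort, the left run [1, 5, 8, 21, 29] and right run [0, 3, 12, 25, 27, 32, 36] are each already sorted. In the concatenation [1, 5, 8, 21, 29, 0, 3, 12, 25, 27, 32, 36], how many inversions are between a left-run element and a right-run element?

Count, for every r in R, how many entries of L exceed r:
r = 0: 1, 5, 8, 21, 29 → 5
r = 3: 5, 8, 21, 29 → 4
r = 12: 21, 29 → 2
r = 25: 29 → 1
r = 27: 29 → 1
r = 32: none → 0
r = 36: none → 0
Cross-inversions: 5 + 4 + 2 + 1 + 1 + 0 + 0 = 13

There are 13 cross-inversions.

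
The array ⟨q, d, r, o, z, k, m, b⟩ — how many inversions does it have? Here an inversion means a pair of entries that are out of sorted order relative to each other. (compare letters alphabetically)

18 inversions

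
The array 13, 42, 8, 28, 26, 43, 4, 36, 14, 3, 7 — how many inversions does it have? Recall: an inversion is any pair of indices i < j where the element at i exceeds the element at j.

Element-by-element contributions:
13 → 8, 4, 3, 7 → 4
42 → 8, 28, 26, 4, 36, 14, 3, 7 → 8
8 → 4, 3, 7 → 3
28 → 26, 4, 14, 3, 7 → 5
26 → 4, 14, 3, 7 → 4
43 → 4, 36, 14, 3, 7 → 5
4 → 3 → 1
36 → 14, 3, 7 → 3
14 → 3, 7 → 2
3 → none → 0
7 → none → 0
Sum: 4 + 8 + 3 + 5 + 4 + 5 + 1 + 3 + 2 + 0 + 0 = 35

35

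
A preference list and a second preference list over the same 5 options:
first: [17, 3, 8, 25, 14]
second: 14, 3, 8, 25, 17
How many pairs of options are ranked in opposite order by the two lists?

7

Assign each item its position (1..5) in the first ordering, then rewrite the second ordering as that position sequence:
positions: 17→1, 3→2, 8→3, 25→4, 14→5
second ordering as positions: [5, 2, 3, 4, 1]
Discordant pairs = inversions in this position sequence.
5: 2, 3, 4, 1 → 4
2: 1 → 1
3: 1 → 1
4: 1 → 1
1: 0
Total: 4 + 1 + 1 + 1 + 0 = 7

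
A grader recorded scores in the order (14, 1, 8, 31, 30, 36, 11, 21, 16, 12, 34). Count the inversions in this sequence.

21

Count, for each position, how many later elements it exceeds:
14: 4
1: 0
8: 0
31: 5
30: 4
36: 5
11: 0
21: 2
16: 1
12: 0
34: 0
Sum: 4 + 0 + 0 + 5 + 4 + 5 + 0 + 2 + 1 + 0 + 0 = 21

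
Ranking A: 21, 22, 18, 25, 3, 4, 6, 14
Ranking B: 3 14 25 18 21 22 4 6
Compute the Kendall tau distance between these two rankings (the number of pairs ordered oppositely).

15 discordant pairs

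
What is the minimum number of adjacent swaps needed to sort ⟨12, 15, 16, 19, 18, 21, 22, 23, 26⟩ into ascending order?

1

The minimum number of adjacent swaps to sort an array equals its inversion count, since every such swap removes exactly one inversion.
Count inversions — for each element, later elements that are smaller:
12: none → 0
15: none → 0
16: none → 0
19: 18 → 1
18: none → 0
21: none → 0
22: none → 0
23: none → 0
26: none → 0
Total inversions: 0 + 0 + 0 + 1 + 0 + 0 + 0 + 0 + 0 = 1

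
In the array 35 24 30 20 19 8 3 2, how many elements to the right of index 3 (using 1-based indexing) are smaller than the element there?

5

The element at index 3 is 30.
Elements after it: 20, 19, 8, 3, 2
Those smaller than 30: 20, 19, 8, 3, 2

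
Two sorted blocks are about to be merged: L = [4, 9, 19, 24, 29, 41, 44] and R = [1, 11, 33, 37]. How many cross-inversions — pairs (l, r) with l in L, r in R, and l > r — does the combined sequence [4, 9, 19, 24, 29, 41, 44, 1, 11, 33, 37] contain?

16

Count, for every r in R, how many entries of L exceed r:
r = 1: 4, 9, 19, 24, 29, 41, 44 → 7
r = 11: 19, 24, 29, 41, 44 → 5
r = 33: 41, 44 → 2
r = 37: 41, 44 → 2
Cross-inversions: 7 + 5 + 2 + 2 = 16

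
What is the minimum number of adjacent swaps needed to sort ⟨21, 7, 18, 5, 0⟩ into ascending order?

The minimum number of adjacent swaps to sort an array equals its inversion count, since every such swap removes exactly one inversion.
Count inversions — for each element, later elements that are smaller:
21: 7, 18, 5, 0 → 4
7: 5, 0 → 2
18: 5, 0 → 2
5: 0 → 1
0: none → 0
Total inversions: 4 + 2 + 2 + 1 + 0 = 9

9 swaps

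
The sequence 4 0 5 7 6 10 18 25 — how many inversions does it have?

2

Count, for each position, how many later elements it exceeds:
4 → 0 → 1
0 → none → 0
5 → none → 0
7 → 6 → 1
6 → none → 0
10 → none → 0
18 → none → 0
25 → none → 0
Sum: 1 + 0 + 0 + 1 + 0 + 0 + 0 + 0 = 2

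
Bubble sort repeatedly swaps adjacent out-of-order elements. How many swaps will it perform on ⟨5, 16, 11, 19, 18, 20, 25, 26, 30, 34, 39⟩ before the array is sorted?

2

Each adjacent swap fixes exactly one inversion, so the minimum swap count equals the number of inversions.
Count inversions — for each element, later elements that are smaller:
5: none → 0
16: 11 → 1
11: none → 0
19: 18 → 1
18: none → 0
20: none → 0
25: none → 0
26: none → 0
30: none → 0
34: none → 0
39: none → 0
Total inversions: 0 + 1 + 0 + 1 + 0 + 0 + 0 + 0 + 0 + 0 + 0 = 2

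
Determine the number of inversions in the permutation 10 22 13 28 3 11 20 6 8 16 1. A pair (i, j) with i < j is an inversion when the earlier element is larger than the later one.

35 out-of-order pairs

For each element, count later entries that are smaller:
10: 4
22: 8
13: 5
28: 7
3: 1
11: 3
20: 4
6: 1
8: 1
16: 1
1: 0
Sum: 4 + 8 + 5 + 7 + 1 + 3 + 4 + 1 + 1 + 1 + 0 = 35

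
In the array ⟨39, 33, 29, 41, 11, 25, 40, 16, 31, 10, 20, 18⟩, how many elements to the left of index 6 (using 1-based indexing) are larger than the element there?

4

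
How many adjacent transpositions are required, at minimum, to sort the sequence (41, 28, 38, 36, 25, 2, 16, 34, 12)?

Adjacent swaps: 28

The minimum number of adjacent swaps to sort an array equals its inversion count, since every such swap removes exactly one inversion.
Count inversions — for each element, later elements that are smaller:
41: 28, 38, 36, 25, 2, 16, 34, 12 → 8
28: 25, 2, 16, 12 → 4
38: 36, 25, 2, 16, 34, 12 → 6
36: 25, 2, 16, 34, 12 → 5
25: 2, 16, 12 → 3
2: none → 0
16: 12 → 1
34: 12 → 1
12: none → 0
Total inversions: 8 + 4 + 6 + 5 + 3 + 0 + 1 + 1 + 0 = 28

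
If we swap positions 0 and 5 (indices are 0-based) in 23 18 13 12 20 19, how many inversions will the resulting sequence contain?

6

Positions 0 and 5 hold 23 and 19; after swapping, the array is [19, 18, 13, 12, 20, 23].
For each element, count later entries that are smaller:
19 → 18, 13, 12 → 3
18 → 13, 12 → 2
13 → 12 → 1
12 → none → 0
20 → none → 0
23 → none → 0
Sum: 3 + 2 + 1 + 0 + 0 + 0 = 6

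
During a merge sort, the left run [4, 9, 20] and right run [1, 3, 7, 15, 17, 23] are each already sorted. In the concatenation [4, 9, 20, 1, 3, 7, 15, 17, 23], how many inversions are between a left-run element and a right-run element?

Take each right-half value and tally the left-half values above it:
r = 1: 4, 9, 20 → 3
r = 3: 4, 9, 20 → 3
r = 7: 9, 20 → 2
r = 15: 20 → 1
r = 17: 20 → 1
r = 23: none → 0
Cross-inversions: 3 + 3 + 2 + 1 + 1 + 0 = 10

10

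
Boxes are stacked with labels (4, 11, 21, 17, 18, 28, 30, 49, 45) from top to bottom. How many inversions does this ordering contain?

Count, for each position, how many later elements it exceeds:
4 → none → 0
11 → none → 0
21 → 17, 18 → 2
17 → none → 0
18 → none → 0
28 → none → 0
30 → none → 0
49 → 45 → 1
45 → none → 0
Sum: 0 + 0 + 2 + 0 + 0 + 0 + 0 + 1 + 0 = 3

3 inversions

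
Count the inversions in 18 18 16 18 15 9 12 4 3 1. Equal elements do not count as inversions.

Element-by-element contributions:
18 → 16, 15, 9, 12, 4, 3, 1 → 7
18 → 16, 15, 9, 12, 4, 3, 1 → 7
16 → 15, 9, 12, 4, 3, 1 → 6
18 → 15, 9, 12, 4, 3, 1 → 6
15 → 9, 12, 4, 3, 1 → 5
9 → 4, 3, 1 → 3
12 → 4, 3, 1 → 3
4 → 3, 1 → 2
3 → 1 → 1
1 → none → 0
Sum: 7 + 7 + 6 + 6 + 5 + 3 + 3 + 2 + 1 + 0 = 40

40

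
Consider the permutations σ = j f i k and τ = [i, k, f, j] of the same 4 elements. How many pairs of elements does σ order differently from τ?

5

Assign each item its position (1..4) in the first ordering, then rewrite the second ordering as that position sequence:
positions: j→1, f→2, i→3, k→4
second ordering as positions: [3, 4, 2, 1]
Discordant pairs = inversions in this position sequence.
3: 2, 1 → 2
4: 2, 1 → 2
2: 1 → 1
1: 0
Total: 2 + 2 + 1 + 0 = 5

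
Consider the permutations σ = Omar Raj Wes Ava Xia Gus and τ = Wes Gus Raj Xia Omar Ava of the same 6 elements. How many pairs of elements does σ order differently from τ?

9

Assign each item its position (1..6) in the first ordering, then rewrite the second ordering as that position sequence:
positions: Omar→1, Raj→2, Wes→3, Ava→4, Xia→5, Gus→6
second ordering as positions: [3, 6, 2, 5, 1, 4]
Discordant pairs = inversions in this position sequence.
3: 2, 1 → 2
6: 2, 5, 1, 4 → 4
2: 1 → 1
5: 1, 4 → 2
1: 0
4: 0
Total: 2 + 4 + 1 + 2 + 0 + 0 = 9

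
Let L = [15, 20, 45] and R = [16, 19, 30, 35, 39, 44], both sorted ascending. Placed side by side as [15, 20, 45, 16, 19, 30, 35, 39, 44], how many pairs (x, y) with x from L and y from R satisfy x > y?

8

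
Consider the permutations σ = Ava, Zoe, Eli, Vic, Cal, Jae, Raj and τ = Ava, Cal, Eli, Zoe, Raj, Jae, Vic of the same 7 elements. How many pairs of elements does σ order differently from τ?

Assign each item its position (1..7) in the first ordering, then rewrite the second ordering as that position sequence:
positions: Ava→1, Zoe→2, Eli→3, Vic→4, Cal→5, Jae→6, Raj→7
second ordering as positions: [1, 5, 3, 2, 7, 6, 4]
Discordant pairs = inversions in this position sequence.
1: 0
5: 3, 2, 4 → 3
3: 2 → 1
2: 0
7: 6, 4 → 2
6: 4 → 1
4: 0
Total: 0 + 3 + 1 + 0 + 2 + 1 + 0 = 7

7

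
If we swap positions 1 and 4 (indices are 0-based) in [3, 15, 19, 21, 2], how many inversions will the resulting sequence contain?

Positions 1 and 4 hold 15 and 2; after swapping, the array is [3, 2, 19, 21, 15].
For each element, count later entries that are smaller:
3 → 2 → 1
2 → none → 0
19 → 15 → 1
21 → 15 → 1
15 → none → 0
Sum: 1 + 0 + 1 + 1 + 0 = 3

3 inversions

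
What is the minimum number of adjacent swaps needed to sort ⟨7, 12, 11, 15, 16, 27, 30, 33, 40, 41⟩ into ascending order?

1

Each adjacent swap fixes exactly one inversion, so the minimum swap count equals the number of inversions.
Count inversions — for each element, later elements that are smaller:
7: none → 0
12: 11 → 1
11: none → 0
15: none → 0
16: none → 0
27: none → 0
30: none → 0
33: none → 0
40: none → 0
41: none → 0
Total inversions: 0 + 1 + 0 + 0 + 0 + 0 + 0 + 0 + 0 + 0 = 1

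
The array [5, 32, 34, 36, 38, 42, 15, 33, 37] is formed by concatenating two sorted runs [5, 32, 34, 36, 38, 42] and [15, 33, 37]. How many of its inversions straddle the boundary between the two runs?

11 cross-inversions

Take each right-half value and tally the left-half values above it:
r = 15: 32, 34, 36, 38, 42 → 5
r = 33: 34, 36, 38, 42 → 4
r = 37: 38, 42 → 2
Cross-inversions: 5 + 4 + 2 = 11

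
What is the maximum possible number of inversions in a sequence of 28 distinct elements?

The maximum occurs when the array is in strictly decreasing order: every one of the C(28, 2) pairs is inverted.
C(28, 2) = 28·27/2 = 378

378 inversions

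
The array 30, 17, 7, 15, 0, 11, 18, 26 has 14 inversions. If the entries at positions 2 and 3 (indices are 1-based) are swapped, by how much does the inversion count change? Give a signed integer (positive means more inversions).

-1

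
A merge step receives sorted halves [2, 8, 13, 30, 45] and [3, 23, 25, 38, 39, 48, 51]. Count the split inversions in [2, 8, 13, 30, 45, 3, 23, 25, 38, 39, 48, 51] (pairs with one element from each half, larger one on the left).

10 cross-inversions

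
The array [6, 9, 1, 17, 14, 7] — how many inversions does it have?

Listing every pair i<j with a[i]>a[j] (using 1-based positions):
(1,3): 6 > 1
(2,3): 9 > 1
(2,6): 9 > 7
(4,5): 17 > 14
(4,6): 17 > 7
(5,6): 14 > 7
That's 6 pairs.

6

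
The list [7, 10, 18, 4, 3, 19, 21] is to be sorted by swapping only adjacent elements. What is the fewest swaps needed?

Each adjacent swap fixes exactly one inversion, so the minimum swap count equals the number of inversions.
Count inversions — for each element, later elements that are smaller:
7: 4, 3 → 2
10: 4, 3 → 2
18: 4, 3 → 2
4: 3 → 1
3: none → 0
19: none → 0
21: none → 0
Total inversions: 2 + 2 + 2 + 1 + 0 + 0 + 0 = 7

7 adjacent swaps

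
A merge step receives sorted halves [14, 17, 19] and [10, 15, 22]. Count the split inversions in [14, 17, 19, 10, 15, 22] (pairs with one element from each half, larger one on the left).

Count, for every r in R, how many entries of L exceed r:
r = 10: 14, 17, 19 → 3
r = 15: 17, 19 → 2
r = 22: none → 0
Cross-inversions: 3 + 2 + 0 = 5

5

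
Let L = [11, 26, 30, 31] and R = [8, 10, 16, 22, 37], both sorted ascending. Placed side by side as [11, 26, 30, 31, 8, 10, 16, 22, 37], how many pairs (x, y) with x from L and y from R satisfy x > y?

14 split inversions

For each element r of the right run, count left-run elements greater than r:
r = 8: 11, 26, 30, 31 → 4
r = 10: 11, 26, 30, 31 → 4
r = 16: 26, 30, 31 → 3
r = 22: 26, 30, 31 → 3
r = 37: none → 0
Cross-inversions: 4 + 4 + 3 + 3 + 0 = 14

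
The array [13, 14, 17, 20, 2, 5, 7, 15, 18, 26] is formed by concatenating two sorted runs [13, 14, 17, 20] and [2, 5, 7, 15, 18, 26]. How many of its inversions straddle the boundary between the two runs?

For each element r of the right run, count left-run elements greater than r:
r = 2: 13, 14, 17, 20 → 4
r = 5: 13, 14, 17, 20 → 4
r = 7: 13, 14, 17, 20 → 4
r = 15: 17, 20 → 2
r = 18: 20 → 1
r = 26: none → 0
Cross-inversions: 4 + 4 + 4 + 2 + 1 + 0 = 15

There are 15 split inversions.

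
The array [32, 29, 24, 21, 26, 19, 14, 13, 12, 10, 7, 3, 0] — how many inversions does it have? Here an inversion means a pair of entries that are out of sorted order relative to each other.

For each element, count later entries that are smaller:
32 → 29, 24, 21, 26, 19, 14, 13, 12, 10, 7, 3, 0 → 12
29 → 24, 21, 26, 19, 14, 13, 12, 10, 7, 3, 0 → 11
24 → 21, 19, 14, 13, 12, 10, 7, 3, 0 → 9
21 → 19, 14, 13, 12, 10, 7, 3, 0 → 8
26 → 19, 14, 13, 12, 10, 7, 3, 0 → 8
19 → 14, 13, 12, 10, 7, 3, 0 → 7
14 → 13, 12, 10, 7, 3, 0 → 6
13 → 12, 10, 7, 3, 0 → 5
12 → 10, 7, 3, 0 → 4
10 → 7, 3, 0 → 3
7 → 3, 0 → 2
3 → 0 → 1
0 → none → 0
Sum: 12 + 11 + 9 + 8 + 8 + 7 + 6 + 5 + 4 + 3 + 2 + 1 + 0 = 76

Inversions: 76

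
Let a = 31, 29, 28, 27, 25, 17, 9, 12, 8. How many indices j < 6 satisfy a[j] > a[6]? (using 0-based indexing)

The element at index 6 is 9.
Elements before it: 31, 29, 28, 27, 25, 17
Those larger than 9: 31, 29, 28, 27, 25, 17

6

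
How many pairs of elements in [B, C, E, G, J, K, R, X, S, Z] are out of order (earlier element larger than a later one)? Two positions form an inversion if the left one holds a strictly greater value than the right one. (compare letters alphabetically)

Sweep left to right; for each value list the smaller values that follow it:
B → none → 0
C → none → 0
E → none → 0
G → none → 0
J → none → 0
K → none → 0
R → none → 0
X → S → 1
S → none → 0
Z → none → 0
Sum: 0 + 0 + 0 + 0 + 0 + 0 + 0 + 1 + 0 + 0 = 1

1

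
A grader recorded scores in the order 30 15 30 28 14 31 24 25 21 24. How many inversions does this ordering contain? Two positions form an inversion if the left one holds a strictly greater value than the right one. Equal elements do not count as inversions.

Count, for each position, how many later elements it exceeds:
30 → 15, 28, 14, 24, 25, 21, 24 → 7
15 → 14 → 1
30 → 28, 14, 24, 25, 21, 24 → 6
28 → 14, 24, 25, 21, 24 → 5
14 → none → 0
31 → 24, 25, 21, 24 → 4
24 → 21 → 1
25 → 21, 24 → 2
21 → none → 0
24 → none → 0
Sum: 7 + 1 + 6 + 5 + 0 + 4 + 1 + 2 + 0 + 0 = 26

There are 26 out-of-order pairs.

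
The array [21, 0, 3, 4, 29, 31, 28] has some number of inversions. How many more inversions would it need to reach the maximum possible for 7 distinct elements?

16

Maximum inversions for 7 distinct elements is C(7, 2) = 7·6/2 = 21.
Current inversions — for each element, count later smaller elements:
21: 3
0: 0
3: 0
4: 0
29: 1
31: 1
28: 0
Current total: 3 + 0 + 0 + 0 + 1 + 1 + 0 = 5
Shortfall: 21 − 5 = 16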